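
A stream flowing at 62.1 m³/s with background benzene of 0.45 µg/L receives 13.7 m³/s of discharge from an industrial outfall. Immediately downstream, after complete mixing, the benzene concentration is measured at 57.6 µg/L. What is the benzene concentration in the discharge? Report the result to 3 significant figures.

Mass balance: 62.10·0.4500 + 13.70·Cₑ = 75.80·57.60
→ Cₑ = (75.80·57.60 − 62.10·0.4500) / 13.70 = 316.7 µg/L.

317 µg/L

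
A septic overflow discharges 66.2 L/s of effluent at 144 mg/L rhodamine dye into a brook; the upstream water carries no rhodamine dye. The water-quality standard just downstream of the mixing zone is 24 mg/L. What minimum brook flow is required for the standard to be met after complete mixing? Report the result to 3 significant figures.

331 L/s

Set C_mix = 24: (Q·0 + 66.20·144.0) / (Q + 66.20) = 24
→ Q = 66.20·(144.0 − 24)/(24 − 0) = 331.0 L/s.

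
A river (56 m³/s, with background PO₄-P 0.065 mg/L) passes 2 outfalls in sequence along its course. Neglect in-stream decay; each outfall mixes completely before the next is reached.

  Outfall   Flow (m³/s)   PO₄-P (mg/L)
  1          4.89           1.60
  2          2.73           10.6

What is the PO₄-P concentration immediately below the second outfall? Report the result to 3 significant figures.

0.635 mg/L

Outfall 1: combined Q = 60.89 m³/s; C = (56.00·0.06500 + 4.890·1.600)/60.89 = 0.1883 mg/L.
Outfall 2: combined Q = 63.62 m³/s; C = (60.89·0.1883 + 2.730·10.60)/63.62 = 0.6351 mg/L.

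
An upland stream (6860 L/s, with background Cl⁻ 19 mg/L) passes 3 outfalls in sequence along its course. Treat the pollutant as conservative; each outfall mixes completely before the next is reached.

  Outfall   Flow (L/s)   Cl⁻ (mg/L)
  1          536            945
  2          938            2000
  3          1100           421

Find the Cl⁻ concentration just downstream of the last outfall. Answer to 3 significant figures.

315 mg/L

Below outfall 1: Q → 7396 L/s, C = (6860·19.00 + 536.0·945.0)/7396 = 86.11 mg/L.
Below outfall 2: Q → 8334 L/s, C = (7396·86.11 + 938.0·2000)/8334 = 301.5 mg/L.
Below outfall 3: Q → 9434 L/s, C = (8334·301.5 + 1100·421.0)/9434 = 315.5 mg/L.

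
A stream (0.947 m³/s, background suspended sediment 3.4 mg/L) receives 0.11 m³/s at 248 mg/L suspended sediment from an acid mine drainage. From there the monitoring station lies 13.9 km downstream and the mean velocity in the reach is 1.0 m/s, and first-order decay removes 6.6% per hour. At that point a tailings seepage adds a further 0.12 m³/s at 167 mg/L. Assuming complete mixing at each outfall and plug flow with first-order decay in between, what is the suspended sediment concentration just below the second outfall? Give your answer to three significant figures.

36.9 mg/L

Mixed concentration C = ΣQC/ΣQ = (0.9470·3.400 + 0.1100·248.0) / 1.057 = 30.50/1.057 = 28.86 mg/L; combined flow 1.057 m³/s.
Travel time t = 13.9·1000 / 1.0 = 13900 s = 3.861 h.
6.6%/h lost → k = −ln(1 − 0.066) = 0.06828 h⁻¹.
After decay, C = 28.86 × e^(−kt) = 28.86 × 0.7683 = 22.17 mg/L.
At the second outfall, C = (1.057·22.17 + 0.1200·167.0) / (1.057 + 0.1200) = 36.93 mg/L.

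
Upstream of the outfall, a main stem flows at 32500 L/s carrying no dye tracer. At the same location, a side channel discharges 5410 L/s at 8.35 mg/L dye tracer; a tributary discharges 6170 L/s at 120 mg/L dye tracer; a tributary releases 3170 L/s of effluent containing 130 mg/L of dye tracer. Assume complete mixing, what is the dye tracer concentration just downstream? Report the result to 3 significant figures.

Mass balance: C = (32500·0 + 5410·8.350 + 6170·120.0 + 3170·130.0) / 47250 = 1198000/47250 = 25.35 mg/L.

25.3 mg/L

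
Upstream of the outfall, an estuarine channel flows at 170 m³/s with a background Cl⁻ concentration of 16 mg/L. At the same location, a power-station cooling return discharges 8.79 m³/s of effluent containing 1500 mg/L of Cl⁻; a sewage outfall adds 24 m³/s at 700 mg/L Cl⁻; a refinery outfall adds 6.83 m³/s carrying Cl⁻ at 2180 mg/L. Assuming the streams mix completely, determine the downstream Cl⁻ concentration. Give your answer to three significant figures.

Mixed concentration C = ΣQC/ΣQ = (170.0·16.00 + 8.790·1500 + 24.00·700.0 + 6.830·2180) / 209.6 = 47590/209.6 = 227.1 mg/L.

227 mg/L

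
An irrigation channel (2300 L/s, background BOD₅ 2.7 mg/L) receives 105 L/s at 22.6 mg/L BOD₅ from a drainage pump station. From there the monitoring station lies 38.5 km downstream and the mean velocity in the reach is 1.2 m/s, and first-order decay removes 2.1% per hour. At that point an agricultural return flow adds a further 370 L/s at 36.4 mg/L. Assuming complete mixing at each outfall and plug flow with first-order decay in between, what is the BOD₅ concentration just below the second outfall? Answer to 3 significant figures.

7.41 mg/L

Mass balance: C = (2300·2.700 + 105.0·22.60) / 2405 = 8583/2405 = 3.569 mg/L; combined flow 2405 L/s.
Travel time t = 38.5·1000 / 1.2 = 32080 s = 8.912 h.
2.1%/h lost → k = −ln(1 − 0.021) = 0.02122 h⁻¹.
Decay over the reach: 3.569·exp(−kt) = 3.569·0.8277 = 2.954 mg/L.
Second outfall: C = (2405·2.954 + 370.0·36.40)/2775 = 7.413 mg/L.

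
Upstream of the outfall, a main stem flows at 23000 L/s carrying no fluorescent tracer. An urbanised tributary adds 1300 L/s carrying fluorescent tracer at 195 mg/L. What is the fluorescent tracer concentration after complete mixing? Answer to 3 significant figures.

10.4 mg/L

Flow-weighted average: C = (23000·0 + 1300·195.0) / 24300 = 253500/24300 = 10.43 mg/L.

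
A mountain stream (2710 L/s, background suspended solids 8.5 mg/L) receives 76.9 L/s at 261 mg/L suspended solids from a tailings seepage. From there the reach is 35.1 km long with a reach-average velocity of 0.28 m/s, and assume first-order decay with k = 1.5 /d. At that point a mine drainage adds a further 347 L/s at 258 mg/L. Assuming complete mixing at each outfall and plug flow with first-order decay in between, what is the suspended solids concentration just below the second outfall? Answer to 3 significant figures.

Flow-weighted average: C = (2710·8.500 + 76.90·261.0) / 2787 = 43110/2787 = 15.47 mg/L; combined flow 2787 L/s.
Travel time t = 35.1·1000 / 0.28 = 125400 s = 34.82 h.
After decay, C = 15.47 × e^(−kt) = 15.47 × 0.1135 = 1.755 mg/L.
At the second outfall, C = (2787·1.755 + 347.0·258.0) / (2787 + 347.0) = 30.13 mg/L.

30.1 mg/L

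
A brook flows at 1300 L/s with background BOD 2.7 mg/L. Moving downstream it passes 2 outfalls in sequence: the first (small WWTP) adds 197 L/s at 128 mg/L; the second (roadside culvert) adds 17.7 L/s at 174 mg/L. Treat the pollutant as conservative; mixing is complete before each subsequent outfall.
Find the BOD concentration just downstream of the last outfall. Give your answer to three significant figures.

Below outfall 1: Q → 1497 L/s, C = (1300·2.700 + 197.0·128.0)/1497 = 19.19 mg/L.
Below outfall 2: Q → 1515 L/s, C = (1497·19.19 + 17.70·174.0)/1515 = 21.00 mg/L.

21.0 mg/L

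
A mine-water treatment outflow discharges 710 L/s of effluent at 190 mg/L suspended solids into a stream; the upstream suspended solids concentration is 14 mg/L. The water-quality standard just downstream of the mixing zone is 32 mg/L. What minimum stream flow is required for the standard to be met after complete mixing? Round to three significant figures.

Set C_mix = 32: (Q·14.00 + 710.0·190.0) / (Q + 710.0) = 32
→ Q = 710.0·(190.0 − 32)/(32 − 14.00) = 6232 L/s.

6230 L/s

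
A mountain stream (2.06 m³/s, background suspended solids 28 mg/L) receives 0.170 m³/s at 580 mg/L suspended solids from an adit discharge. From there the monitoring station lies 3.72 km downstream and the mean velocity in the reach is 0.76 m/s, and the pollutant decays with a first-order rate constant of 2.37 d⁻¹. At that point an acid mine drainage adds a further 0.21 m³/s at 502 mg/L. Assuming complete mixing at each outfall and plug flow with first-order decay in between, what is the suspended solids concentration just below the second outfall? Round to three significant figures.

99.2 mg/L

Mixed concentration C = ΣQC/ΣQ = (2.060·28.00 + 0.1700·580.0) / 2.230 = 156.3/2.230 = 70.08 mg/L; combined flow 2.230 m³/s.
Travel time t = 3.72·1000 / 0.76 = 4895 s = 1.360 h.
First-order decay: C = 70.08·exp(−k·t) = 70.08·0.8744 = 61.28 mg/L.
At the second outfall, C = (2.230·61.28 + 0.2100·502.0) / (2.230 + 0.2100) = 99.21 mg/L.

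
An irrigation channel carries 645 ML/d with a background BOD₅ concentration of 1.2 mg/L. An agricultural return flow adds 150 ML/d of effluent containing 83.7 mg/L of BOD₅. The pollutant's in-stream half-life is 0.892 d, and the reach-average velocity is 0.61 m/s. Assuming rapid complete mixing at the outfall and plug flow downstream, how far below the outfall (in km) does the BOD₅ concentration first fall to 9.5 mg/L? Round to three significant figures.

Flow-weighted average: C = (645.0·1.200 + 150.0·83.70) / 795.0 = 13330/795.0 = 16.77 mg/L.
Half-life 0.892 d → k = ln 2 / 0.892 = 0.7771 d⁻¹.
Set 16.77·exp(−k·t) = 9.5 → t = ln(16.77/9.5)/k = 63160 s = 17.54 h.
Distance = v·t = 0.61·63160 = 38530 m = 38.53 km.

38.5 km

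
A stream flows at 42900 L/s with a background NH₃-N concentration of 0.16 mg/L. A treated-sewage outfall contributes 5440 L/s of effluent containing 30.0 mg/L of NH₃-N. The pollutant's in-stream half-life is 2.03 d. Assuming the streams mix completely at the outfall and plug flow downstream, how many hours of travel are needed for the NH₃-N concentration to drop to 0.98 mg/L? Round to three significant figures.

89.8 h

After mixing, C = (42900·0.1600 + 5440·30.00) / 48340 = 170100/48340 = 3.518 mg/L.
Half-life 2.03 d → k = ln 2 / 2.03 = 0.3415 d⁻¹.
3.518·exp(−k·t) = 0.98 → t = ln(3.518/0.98)/k = 323400 s = 89.84 h.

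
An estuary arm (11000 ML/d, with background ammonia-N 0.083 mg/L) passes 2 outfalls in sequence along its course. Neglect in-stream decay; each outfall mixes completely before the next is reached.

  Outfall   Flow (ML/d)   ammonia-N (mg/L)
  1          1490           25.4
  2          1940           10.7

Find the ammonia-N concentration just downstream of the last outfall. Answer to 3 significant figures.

4.12 mg/L

Below outfall 1: Q → 12490 ML/d, C = (11000·0.08300 + 1490·25.40)/12490 = 3.103 mg/L.
Below outfall 2: Q → 14430 ML/d, C = (12490·3.103 + 1940·10.70)/14430 = 4.125 mg/L.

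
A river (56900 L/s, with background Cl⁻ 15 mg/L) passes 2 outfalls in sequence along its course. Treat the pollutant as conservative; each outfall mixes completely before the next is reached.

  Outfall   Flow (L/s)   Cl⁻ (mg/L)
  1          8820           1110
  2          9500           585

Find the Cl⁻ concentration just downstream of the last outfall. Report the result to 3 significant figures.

Below outfall 1: Q → 65720 L/s, C = (56900·15.00 + 8820·1110)/65720 = 162.0 mg/L.
Below outfall 2: Q → 75220 L/s, C = (65720·162.0 + 9500·585.0)/75220 = 215.4 mg/L.

215 mg/L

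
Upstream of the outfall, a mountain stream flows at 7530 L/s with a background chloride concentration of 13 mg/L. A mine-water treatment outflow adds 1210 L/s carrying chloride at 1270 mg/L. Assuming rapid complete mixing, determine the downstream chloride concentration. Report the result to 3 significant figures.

187 mg/L

Mixed concentration C = ΣQC/ΣQ = (7530·13.00 + 1210·1270) / 8740 = 1635000/8740 = 187.0 mg/L.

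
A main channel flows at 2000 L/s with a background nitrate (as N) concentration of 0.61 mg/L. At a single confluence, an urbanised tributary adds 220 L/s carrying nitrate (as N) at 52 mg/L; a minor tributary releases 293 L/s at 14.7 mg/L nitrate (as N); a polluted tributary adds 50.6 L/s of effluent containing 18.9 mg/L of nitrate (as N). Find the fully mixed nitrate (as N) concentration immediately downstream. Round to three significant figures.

Conservation of mass: C = (2000·0.6100 + 220.0·52.00 + 293.0·14.70 + 50.60·18.90) / 2564 = 17920/2564 = 6.992 mg/L.

6.99 mg/L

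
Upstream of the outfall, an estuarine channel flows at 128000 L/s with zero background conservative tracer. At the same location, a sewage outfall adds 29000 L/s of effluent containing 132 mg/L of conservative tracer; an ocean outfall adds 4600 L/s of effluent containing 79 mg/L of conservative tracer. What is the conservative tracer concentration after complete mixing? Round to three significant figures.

25.9 mg/L

After mixing, C = (128000·0 + 29000·132.0 + 4600·79.00) / 161600 = 4191000/161600 = 25.94 mg/L.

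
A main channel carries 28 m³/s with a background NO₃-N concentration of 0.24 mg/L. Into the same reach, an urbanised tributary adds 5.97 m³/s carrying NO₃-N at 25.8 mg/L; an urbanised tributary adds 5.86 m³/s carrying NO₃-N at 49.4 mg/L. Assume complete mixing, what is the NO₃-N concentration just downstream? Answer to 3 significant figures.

Conservation of mass: C = (28.00·0.2400 + 5.970·25.80 + 5.860·49.40) / 39.83 = 450.2/39.83 = 11.30 mg/L.

11.3 mg/L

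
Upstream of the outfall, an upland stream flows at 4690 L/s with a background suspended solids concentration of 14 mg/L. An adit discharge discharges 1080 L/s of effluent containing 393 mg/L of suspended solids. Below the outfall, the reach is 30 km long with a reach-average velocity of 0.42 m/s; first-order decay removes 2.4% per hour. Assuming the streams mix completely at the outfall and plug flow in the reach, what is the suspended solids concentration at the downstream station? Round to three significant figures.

Conservation of mass: C = (4690·14.00 + 1080·393.0) / 5770 = 490100/5770 = 84.94 mg/L.
Travel time t = 30·1000 / 0.42 = 71430 s = 19.84 h.
2.4%/h lost → k = −ln(1 − 0.024) = 0.02429 h⁻¹.
Decay over the reach: 84.94·exp(−kt) = 84.94·0.6175 = 52.45 mg/L.

52.5 mg/L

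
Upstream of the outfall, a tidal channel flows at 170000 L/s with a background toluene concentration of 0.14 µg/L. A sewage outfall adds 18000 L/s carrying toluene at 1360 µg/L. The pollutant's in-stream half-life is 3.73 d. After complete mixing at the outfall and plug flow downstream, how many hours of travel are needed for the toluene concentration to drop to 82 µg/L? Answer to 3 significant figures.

Conservation of mass: C = (170000·0.1400 + 18000·1360) / 188000 = 24500000/188000 = 130.3 µg/L.
Half-life 3.73 d → k = ln 2 / 3.73 = 0.1858 d⁻¹.
130.3·exp(−k·t) = 82 → t = ln(130.3/82)/k = 215500 s = 59.85 h.

59.9 h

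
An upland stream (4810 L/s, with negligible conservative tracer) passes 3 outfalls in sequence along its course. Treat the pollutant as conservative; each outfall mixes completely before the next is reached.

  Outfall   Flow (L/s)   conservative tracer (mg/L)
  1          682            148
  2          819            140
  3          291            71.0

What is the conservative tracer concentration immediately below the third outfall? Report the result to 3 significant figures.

Outfall 1: combined Q = 5492 L/s; C = (4810·0 + 682.0·148.0)/5492 = 18.38 mg/L.
Outfall 2: combined Q = 6311 L/s; C = (5492·18.38 + 819.0·140.0)/6311 = 34.16 mg/L.
Outfall 3: combined Q = 6602 L/s; C = (6311·34.16 + 291.0·71.00)/6602 = 35.79 mg/L.

35.8 mg/L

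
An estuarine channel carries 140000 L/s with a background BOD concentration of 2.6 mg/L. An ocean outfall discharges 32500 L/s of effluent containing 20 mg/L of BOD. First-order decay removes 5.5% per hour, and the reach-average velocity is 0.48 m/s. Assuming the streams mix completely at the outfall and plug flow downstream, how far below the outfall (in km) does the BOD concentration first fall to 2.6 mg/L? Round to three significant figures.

Conservation of mass: C = (140000·2.600 + 32500·20.00) / 172500 = 1014000/172500 = 5.878 mg/L.
5.5%/h lost → k = −ln(1 − 0.055) = 0.05657 h⁻¹.
Set 5.878·exp(−k·t) = 2.6 → t = ln(5.878/2.6)/k = 51910 s = 14.42 h.
Distance = v·t = 0.48·51910 = 24920 m = 24.92 km.

24.9 km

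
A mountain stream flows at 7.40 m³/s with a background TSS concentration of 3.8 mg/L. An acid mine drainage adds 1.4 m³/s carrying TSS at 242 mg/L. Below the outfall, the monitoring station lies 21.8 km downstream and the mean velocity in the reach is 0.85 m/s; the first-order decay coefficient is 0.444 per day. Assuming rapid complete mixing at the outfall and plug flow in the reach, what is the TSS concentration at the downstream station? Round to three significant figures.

36.5 mg/L

Conservation of mass: C = (7.400·3.800 + 1.400·242.0) / 8.800 = 366.9/8.800 = 41.70 mg/L.
Travel time t = 21.8·1000 / 0.85 = 25650 s = 7.124 h.
Decay over the reach: 41.70·exp(−kt) = 41.70·0.8765 = 36.55 mg/L.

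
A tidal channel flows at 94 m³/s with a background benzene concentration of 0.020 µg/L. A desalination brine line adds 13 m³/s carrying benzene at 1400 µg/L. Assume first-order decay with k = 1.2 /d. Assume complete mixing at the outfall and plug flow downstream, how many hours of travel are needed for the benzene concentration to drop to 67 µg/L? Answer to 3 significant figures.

18.6 h

Flow-weighted average: C = (94.00·0.02000 + 13.00·1400) / 107.0 = 18200/107.0 = 170.1 µg/L.
170.1·exp(−k·t) = 67 → t = ln(170.1/67)/k = 67090 s = 18.64 h.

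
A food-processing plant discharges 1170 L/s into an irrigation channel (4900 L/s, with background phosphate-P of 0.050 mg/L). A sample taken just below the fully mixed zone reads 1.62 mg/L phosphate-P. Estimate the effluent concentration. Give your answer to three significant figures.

8.20 mg/L

Mass balance: 4900·0.05000 + 1170·Cₑ = 6070·1.620
→ Cₑ = (6070·1.620 − 4900·0.05000) / 1170 = 8.195 mg/L.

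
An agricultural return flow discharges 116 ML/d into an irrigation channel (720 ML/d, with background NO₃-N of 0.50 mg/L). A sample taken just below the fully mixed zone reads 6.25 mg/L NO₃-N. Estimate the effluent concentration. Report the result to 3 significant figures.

41.9 mg/L

Mass balance: 720.0·0.5000 + 116.0·Cₑ = 836.0·6.250
→ Cₑ = (836.0·6.250 − 720.0·0.5000) / 116.0 = 41.94 mg/L.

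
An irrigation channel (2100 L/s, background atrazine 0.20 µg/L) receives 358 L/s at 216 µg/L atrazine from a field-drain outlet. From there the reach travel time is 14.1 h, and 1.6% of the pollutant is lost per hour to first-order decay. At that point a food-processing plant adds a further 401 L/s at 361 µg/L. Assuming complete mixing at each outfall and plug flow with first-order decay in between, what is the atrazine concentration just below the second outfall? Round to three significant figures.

72.3 µg/L

Flow-weighted average: C = (2100·0.2000 + 358.0·216.0) / 2458 = 77750/2458 = 31.63 µg/L; combined flow 2458 L/s.
1.6%/h lost → k = −ln(1 − 0.016) = 0.01613 h⁻¹.
First-order decay: C = 31.63·exp(−k·t) = 31.63·0.7966 = 25.20 µg/L.
Second outfall: C = (2458·25.20 + 401.0·361.0)/2859 = 72.30 µg/L.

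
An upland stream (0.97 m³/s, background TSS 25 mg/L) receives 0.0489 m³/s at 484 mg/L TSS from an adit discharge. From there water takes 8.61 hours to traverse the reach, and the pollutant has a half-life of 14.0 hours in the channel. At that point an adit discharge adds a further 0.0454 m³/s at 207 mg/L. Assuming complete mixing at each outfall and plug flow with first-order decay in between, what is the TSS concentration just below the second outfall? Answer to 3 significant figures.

38.2 mg/L

Mass balance: C = (0.9700·25.00 + 0.04890·484.0) / 1.019 = 47.92/1.019 = 47.03 mg/L; combined flow 1.019 m³/s.
Half-life 14.0 h → k = ln 2 / 14.0 = 0.04951 h⁻¹ = 1.188 d⁻¹.
First-order decay: C = 47.03·exp(−k·t) = 47.03·0.6529 = 30.71 mg/L.
At the second outfall, C = (1.019·30.71 + 0.04540·207.0) / (1.019 + 0.04540) = 38.23 mg/L.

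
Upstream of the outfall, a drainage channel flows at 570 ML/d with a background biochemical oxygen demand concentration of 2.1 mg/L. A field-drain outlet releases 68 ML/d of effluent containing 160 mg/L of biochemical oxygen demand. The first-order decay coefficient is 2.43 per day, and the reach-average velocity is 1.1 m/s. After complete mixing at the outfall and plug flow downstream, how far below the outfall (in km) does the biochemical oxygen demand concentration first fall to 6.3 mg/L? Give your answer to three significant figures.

43.0 km

Mixed concentration C = ΣQC/ΣQ = (570.0·2.100 + 68.00·160.0) / 638.0 = 12080/638.0 = 18.93 mg/L.
Set 18.93·exp(−k·t) = 6.3 → t = ln(18.93/6.3)/k = 39120 s = 10.87 h.
Distance = v·t = 1.1·39120 = 43030 m = 43.03 km.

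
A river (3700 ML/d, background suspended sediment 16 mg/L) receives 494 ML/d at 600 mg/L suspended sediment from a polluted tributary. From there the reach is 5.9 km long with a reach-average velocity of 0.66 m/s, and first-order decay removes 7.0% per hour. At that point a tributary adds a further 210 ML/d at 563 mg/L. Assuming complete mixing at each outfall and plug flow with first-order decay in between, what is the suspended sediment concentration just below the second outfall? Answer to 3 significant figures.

94.3 mg/L

Mixed concentration C = ΣQC/ΣQ = (3700·16.00 + 494.0·600.0) / 4194 = 355600/4194 = 84.79 mg/L; combined flow 4194 ML/d.
Travel time t = 5.9·1000 / 0.66 = 8939 s = 2.483 h.
7.0%/h lost → k = −ln(1 − 0.07) = 0.07257 h⁻¹.
Decay over the reach: 84.79·exp(−kt) = 84.79·0.8351 = 70.81 mg/L.
Second outfall: C = (4194·70.81 + 210.0·563.0)/4404 = 94.28 mg/L.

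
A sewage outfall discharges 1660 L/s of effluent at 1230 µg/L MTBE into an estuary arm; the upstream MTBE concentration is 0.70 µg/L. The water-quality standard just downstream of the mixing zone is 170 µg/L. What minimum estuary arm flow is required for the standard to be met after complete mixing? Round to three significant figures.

Set C_mix = 170: (Q·0.7000 + 1660·1230) / (Q + 1660) = 170
→ Q = 1660·(1230 − 170)/(170 − 0.7000) = 10390 L/s.

10400 L/s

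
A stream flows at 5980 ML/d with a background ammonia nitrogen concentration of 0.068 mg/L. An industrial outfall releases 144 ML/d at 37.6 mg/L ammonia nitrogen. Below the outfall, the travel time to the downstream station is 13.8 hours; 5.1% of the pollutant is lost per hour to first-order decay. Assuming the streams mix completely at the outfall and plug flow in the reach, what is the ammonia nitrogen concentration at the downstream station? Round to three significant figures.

0.462 mg/L

Mass balance: C = (5980·0.06800 + 144.0·37.60) / 6124 = 5821/6124 = 0.9505 mg/L.
5.1%/h lost → k = −ln(1 − 0.051) = 0.05235 h⁻¹.
After decay, C = 0.9505 × e^(−kt) = 0.9505 × 0.4856 = 0.4616 mg/L.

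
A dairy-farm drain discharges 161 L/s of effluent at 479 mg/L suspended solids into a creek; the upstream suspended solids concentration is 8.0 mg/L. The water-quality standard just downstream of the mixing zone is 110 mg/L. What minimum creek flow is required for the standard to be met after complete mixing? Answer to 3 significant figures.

582 L/s

Set C_mix = 110: (Q·8.000 + 161.0·479.0) / (Q + 161.0) = 110
→ Q = 161.0·(479.0 − 110)/(110 − 8.000) = 582.4 L/s.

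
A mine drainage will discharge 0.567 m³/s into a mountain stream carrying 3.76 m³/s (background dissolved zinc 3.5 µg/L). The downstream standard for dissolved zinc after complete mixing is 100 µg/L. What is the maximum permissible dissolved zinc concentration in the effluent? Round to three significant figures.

At the limit, (Qr·Cr + Qe·Cₑ)/(Qr + Qe) = 100:
Cₑ = (4.327·100 − 3.760·3.500) / 0.5670 = 739.9 µg/L.

740 µg/L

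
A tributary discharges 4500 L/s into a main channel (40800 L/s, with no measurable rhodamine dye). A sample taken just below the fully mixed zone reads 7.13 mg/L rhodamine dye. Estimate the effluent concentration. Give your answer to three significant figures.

71.8 mg/L

Mass balance: 40800·0 + 4500·Cₑ = 45300·7.130
→ Cₑ = (45300·7.130 − 40800·0) / 4500 = 71.78 mg/L.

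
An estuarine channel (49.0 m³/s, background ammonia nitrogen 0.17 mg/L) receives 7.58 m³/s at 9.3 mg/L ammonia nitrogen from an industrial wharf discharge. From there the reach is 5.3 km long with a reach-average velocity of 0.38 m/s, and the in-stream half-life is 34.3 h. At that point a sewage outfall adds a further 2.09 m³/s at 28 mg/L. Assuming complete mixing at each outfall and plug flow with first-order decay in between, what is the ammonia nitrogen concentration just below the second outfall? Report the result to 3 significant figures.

Mass balance: C = (49.00·0.1700 + 7.580·9.300) / 56.58 = 78.82/56.58 = 1.393 mg/L; combined flow 56.58 m³/s.
Travel time t = 5.3·1000 / 0.38 = 13950 s = 3.874 h.
Half-life 34.3 h → k = ln 2 / 34.3 = 0.02021 h⁻¹ = 0.4850 d⁻¹.
Applying C = C₀e^(−kt): 1.393 × 0.9247 = 1.288 mg/L.
At the second outfall, C = (56.58·1.288 + 2.090·28.00) / (56.58 + 2.090) = 2.240 mg/L.

2.24 mg/L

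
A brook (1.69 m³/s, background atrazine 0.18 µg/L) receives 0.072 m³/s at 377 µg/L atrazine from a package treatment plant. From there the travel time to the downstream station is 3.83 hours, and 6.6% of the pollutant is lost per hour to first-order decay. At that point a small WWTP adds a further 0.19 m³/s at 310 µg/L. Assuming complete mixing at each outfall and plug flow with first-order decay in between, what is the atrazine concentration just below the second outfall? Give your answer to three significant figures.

Mixed concentration C = ΣQC/ΣQ = (1.690·0.1800 + 0.07200·377.0) / 1.762 = 27.45/1.762 = 15.58 µg/L; combined flow 1.762 m³/s.
6.6%/h lost → k = −ln(1 − 0.066) = 0.06828 h⁻¹.
After decay, C = 15.58 × e^(−kt) = 15.58 × 0.7699 = 11.99 µg/L.
Second outfall: C = (1.762·11.99 + 0.1900·310.0)/1.952 = 41.00 µg/L.

41.0 µg/L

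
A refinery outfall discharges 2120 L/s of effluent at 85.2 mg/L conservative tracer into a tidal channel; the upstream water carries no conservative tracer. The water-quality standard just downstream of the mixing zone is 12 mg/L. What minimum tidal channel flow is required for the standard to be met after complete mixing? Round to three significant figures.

12900 L/s

Set C_mix = 12: (Q·0 + 2120·85.20) / (Q + 2120) = 12
→ Q = 2120·(85.20 − 12)/(12 − 0) = 12930 L/s.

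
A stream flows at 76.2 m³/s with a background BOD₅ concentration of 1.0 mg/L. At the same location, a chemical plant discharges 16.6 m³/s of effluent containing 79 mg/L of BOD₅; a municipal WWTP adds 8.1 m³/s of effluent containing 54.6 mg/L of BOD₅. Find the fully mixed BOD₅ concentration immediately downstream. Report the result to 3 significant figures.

Mass balance: C = (76.20·1.000 + 16.60·79.00 + 8.100·54.60) / 100.9 = 1830/100.9 = 18.14 mg/L.

18.1 mg/L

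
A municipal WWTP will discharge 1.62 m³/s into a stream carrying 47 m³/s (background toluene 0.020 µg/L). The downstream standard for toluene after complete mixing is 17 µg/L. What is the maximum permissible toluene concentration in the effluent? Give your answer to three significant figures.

At the limit, (Qr·Cr + Qe·Cₑ)/(Qr + Qe) = 17:
Cₑ = (48.62·17 − 47.00·0.02000) / 1.620 = 509.6 µg/L.

510 µg/L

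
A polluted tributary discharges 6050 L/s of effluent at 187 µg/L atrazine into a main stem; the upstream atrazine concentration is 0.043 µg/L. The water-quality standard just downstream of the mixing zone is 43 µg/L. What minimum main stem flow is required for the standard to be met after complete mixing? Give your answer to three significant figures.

Set C_mix = 43: (Q·0.04300 + 6050·187.0) / (Q + 6050) = 43
→ Q = 6050·(187.0 − 43)/(43 − 0.04300) = 20280 L/s.

20300 L/s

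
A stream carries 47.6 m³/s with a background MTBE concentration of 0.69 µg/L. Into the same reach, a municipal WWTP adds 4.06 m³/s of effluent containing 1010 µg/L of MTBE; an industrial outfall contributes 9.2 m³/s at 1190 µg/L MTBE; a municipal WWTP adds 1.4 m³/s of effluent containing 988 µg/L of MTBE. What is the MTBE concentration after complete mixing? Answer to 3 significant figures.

264 µg/L

Mass balance: C = (47.60·0.6900 + 4.060·1010 + 9.200·1190 + 1.400·988.0) / 62.26 = 16460/62.26 = 264.4 µg/L.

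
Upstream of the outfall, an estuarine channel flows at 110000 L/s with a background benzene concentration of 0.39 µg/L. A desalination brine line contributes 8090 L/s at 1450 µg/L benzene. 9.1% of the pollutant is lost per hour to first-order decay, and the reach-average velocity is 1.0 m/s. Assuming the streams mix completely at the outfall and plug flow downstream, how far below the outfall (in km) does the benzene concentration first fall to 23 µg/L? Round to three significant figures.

Flow-weighted average: C = (110000·0.3900 + 8090·1450) / 118100 = 11770000/118100 = 99.70 µg/L.
9.1%/h lost → k = −ln(1 − 0.091) = 0.09541 h⁻¹.
Set 99.70·exp(−k·t) = 23 → t = ln(99.70/23)/k = 55340 s = 15.37 h.
Distance = v·t = 1.0·55340 = 55340 m = 55.34 km.

55.3 km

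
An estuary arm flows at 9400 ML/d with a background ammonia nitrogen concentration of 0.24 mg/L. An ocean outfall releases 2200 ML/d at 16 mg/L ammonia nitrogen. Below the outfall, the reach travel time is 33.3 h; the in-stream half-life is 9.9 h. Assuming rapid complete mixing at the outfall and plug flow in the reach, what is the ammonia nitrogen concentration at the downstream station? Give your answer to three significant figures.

After mixing, C = (9400·0.2400 + 2200·16.00) / 11600 = 37460/11600 = 3.229 mg/L.
Half-life 9.9 h → k = ln 2 / 9.9 = 0.07001 h⁻¹ = 1.680 d⁻¹.
First-order decay: C = 3.229·exp(−k·t) = 3.229·0.09715 = 0.3137 mg/L.

0.314 mg/L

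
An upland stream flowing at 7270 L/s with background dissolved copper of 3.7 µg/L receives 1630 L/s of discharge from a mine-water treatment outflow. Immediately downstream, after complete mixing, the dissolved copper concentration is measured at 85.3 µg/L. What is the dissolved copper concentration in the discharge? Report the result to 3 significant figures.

449 µg/L

Mass balance: 7270·3.700 + 1630·Cₑ = 8900·85.30
→ Cₑ = (8900·85.30 − 7270·3.700) / 1630 = 449.2 µg/L.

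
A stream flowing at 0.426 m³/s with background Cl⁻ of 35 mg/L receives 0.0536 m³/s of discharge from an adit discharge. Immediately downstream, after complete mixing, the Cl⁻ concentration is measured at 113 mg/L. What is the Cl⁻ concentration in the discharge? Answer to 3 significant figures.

733 mg/L

Mass balance: 0.4260·35.00 + 0.05360·Cₑ = 0.4796·113.0
→ Cₑ = (0.4796·113.0 − 0.4260·35.00) / 0.05360 = 732.9 mg/L.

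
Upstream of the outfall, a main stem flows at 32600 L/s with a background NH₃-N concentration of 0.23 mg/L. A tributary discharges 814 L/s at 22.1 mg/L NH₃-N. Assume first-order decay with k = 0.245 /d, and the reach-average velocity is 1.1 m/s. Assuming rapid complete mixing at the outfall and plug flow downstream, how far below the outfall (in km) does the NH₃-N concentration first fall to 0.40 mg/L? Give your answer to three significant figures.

250 km

Conservation of mass: C = (32600·0.2300 + 814.0·22.10) / 33410 = 25490/33410 = 0.7628 mg/L.
Set 0.7628·exp(−k·t) = 0.40 → t = ln(0.7628/0.40)/k = 227600 s = 63.23 h.
Distance = v·t = 1.1·227600 = 250400 m = 250.4 km.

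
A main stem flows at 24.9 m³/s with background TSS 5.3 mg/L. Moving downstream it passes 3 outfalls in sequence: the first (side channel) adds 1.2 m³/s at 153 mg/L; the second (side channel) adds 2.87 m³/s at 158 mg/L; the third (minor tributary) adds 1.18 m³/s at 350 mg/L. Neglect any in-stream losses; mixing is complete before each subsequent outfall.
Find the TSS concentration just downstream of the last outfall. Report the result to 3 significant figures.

After outfall 1: Q = 24.90 + 1.200 = 26.10 m³/s; C = (24.90·5.300 + 1.200·153.0)/26.10 = 12.09 mg/L.
After outfall 2: Q = 26.10 + 2.870 = 28.97 m³/s; C = (26.10·12.09 + 2.870·158.0)/28.97 = 26.55 mg/L.
After outfall 3: Q = 28.97 + 1.180 = 30.15 m³/s; C = (28.97·26.55 + 1.180·350.0)/30.15 = 39.20 mg/L.

39.2 mg/L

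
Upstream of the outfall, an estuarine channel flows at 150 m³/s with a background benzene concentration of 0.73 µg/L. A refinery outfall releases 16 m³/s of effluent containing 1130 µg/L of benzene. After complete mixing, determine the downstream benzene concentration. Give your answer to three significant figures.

Conservation of mass: C = (150.0·0.7300 + 16.00·1130) / 166.0 = 18190/166.0 = 109.6 µg/L.

110 µg/L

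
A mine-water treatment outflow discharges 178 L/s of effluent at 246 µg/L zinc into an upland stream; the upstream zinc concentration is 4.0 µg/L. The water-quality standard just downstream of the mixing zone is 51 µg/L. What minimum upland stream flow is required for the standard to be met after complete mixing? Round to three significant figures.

739 L/s

Set C_mix = 51: (Q·4.000 + 178.0·246.0) / (Q + 178.0) = 51
→ Q = 178.0·(246.0 − 51)/(51 − 4.000) = 738.5 L/s.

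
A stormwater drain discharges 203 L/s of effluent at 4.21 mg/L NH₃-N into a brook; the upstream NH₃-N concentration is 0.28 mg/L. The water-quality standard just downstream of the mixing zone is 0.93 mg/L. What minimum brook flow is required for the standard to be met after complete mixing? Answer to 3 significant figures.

1020 L/s

Set C_mix = 0.93: (Q·0.2800 + 203.0·4.210) / (Q + 203.0) = 0.93
→ Q = 203.0·(4.210 − 0.93)/(0.93 − 0.2800) = 1024 L/s.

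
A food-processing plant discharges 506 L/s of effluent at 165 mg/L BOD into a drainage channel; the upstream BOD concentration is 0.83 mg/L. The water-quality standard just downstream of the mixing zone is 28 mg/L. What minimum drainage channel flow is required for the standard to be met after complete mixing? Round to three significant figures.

Set C_mix = 28: (Q·0.8300 + 506.0·165.0) / (Q + 506.0) = 28
→ Q = 506.0·(165.0 − 28)/(28 − 0.8300) = 2551 L/s.

2550 L/s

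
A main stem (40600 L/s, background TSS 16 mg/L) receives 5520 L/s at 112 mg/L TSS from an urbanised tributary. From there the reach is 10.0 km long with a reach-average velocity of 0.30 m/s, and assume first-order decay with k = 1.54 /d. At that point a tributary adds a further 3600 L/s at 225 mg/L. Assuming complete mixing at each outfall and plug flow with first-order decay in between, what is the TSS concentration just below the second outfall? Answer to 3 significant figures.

30.4 mg/L

After mixing, C = (40600·16.00 + 5520·112.0) / 46120 = 1268000/46120 = 27.49 mg/L; combined flow 46120 L/s.
Travel time t = 10.0·1000 / 0.30 = 33330 s = 9.259 h.
Decay over the reach: 27.49·exp(−kt) = 27.49·0.5520 = 15.18 mg/L.
At the second outfall, C = (46120·15.18 + 3600·225.0) / (46120 + 3600) = 30.37 mg/L.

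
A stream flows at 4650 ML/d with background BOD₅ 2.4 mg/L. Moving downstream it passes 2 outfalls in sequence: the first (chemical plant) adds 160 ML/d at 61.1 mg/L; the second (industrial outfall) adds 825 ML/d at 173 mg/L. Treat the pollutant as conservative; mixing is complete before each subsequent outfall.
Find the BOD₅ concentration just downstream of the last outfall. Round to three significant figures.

29.0 mg/L

Below outfall 1: Q → 4810 ML/d, C = (4650·2.400 + 160.0·61.10)/4810 = 4.353 mg/L.
Below outfall 2: Q → 5635 ML/d, C = (4810·4.353 + 825.0·173.0)/5635 = 29.04 mg/L.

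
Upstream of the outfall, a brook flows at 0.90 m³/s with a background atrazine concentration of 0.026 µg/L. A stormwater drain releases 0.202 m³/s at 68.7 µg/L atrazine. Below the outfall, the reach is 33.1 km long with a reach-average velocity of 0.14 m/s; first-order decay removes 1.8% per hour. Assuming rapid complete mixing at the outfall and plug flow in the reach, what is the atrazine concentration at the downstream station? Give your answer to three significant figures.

Mass balance: C = (0.9000·0.02600 + 0.2020·68.70) / 1.102 = 13.90/1.102 = 12.61 µg/L.
Travel time t = 33.1·1000 / 0.14 = 236400 s = 65.67 h.
1.8%/h lost → k = −ln(1 − 0.018) = 0.01816 h⁻¹.
First-order decay: C = 12.61·exp(−k·t) = 12.61·0.3033 = 3.826 µg/L.

3.83 µg/L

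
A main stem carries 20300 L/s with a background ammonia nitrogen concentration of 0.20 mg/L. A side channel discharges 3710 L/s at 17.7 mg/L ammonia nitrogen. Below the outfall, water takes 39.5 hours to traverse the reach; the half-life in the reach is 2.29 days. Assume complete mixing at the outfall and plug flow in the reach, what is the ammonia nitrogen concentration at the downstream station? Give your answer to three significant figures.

Mass balance: C = (20300·0.2000 + 3710·17.70) / 24010 = 69730/24010 = 2.904 mg/L.
Half-life 2.29 d → k = ln 2 / 2.29 = 0.3027 d⁻¹.
After decay, C = 2.904 × e^(−kt) = 2.904 × 0.6076 = 1.765 mg/L.

1.76 mg/L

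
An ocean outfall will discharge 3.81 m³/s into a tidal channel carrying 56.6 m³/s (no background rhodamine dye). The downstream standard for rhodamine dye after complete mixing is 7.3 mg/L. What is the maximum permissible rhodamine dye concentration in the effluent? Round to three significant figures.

At the limit, (Qr·Cr + Qe·Cₑ)/(Qr + Qe) = 7.3:
Cₑ = (60.41·7.3 − 56.60·0) / 3.810 = 115.7 mg/L.

116 mg/L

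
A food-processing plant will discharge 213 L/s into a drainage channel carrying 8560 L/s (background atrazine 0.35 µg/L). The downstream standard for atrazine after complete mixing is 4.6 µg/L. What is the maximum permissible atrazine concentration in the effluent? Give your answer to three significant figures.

175 µg/L

At the limit, (Qr·Cr + Qe·Cₑ)/(Qr + Qe) = 4.6:
Cₑ = (8773·4.6 − 8560·0.3500) / 213.0 = 175.4 µg/L.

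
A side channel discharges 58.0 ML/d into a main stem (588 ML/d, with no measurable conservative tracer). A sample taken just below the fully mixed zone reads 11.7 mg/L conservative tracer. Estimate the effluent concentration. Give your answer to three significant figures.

Mass balance: 588.0·0 + 58.00·Cₑ = 646.0·11.70
→ Cₑ = (646.0·11.70 − 588.0·0) / 58.00 = 130.3 mg/L.

130 mg/L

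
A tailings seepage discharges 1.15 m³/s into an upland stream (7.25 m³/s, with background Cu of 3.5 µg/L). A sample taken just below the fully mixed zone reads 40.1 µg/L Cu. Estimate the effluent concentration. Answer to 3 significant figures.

Mass balance: 7.250·3.500 + 1.150·Cₑ = 8.400·40.10
→ Cₑ = (8.400·40.10 − 7.250·3.500) / 1.150 = 270.8 µg/L.

271 µg/L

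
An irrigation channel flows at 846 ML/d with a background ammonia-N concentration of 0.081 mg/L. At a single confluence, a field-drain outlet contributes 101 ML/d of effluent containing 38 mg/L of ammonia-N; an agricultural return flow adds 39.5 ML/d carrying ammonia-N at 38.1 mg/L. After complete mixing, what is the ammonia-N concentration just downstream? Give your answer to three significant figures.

5.49 mg/L

Mass balance: C = (846.0·0.08100 + 101.0·38.00 + 39.50·38.10) / 986.5 = 5411/986.5 = 5.486 mg/L.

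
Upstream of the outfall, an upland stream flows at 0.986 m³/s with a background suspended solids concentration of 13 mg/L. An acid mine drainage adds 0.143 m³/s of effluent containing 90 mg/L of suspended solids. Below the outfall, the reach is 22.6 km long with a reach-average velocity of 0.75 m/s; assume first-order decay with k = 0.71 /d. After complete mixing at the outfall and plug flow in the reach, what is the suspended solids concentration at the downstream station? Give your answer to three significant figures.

17.8 mg/L

Mass balance: C = (0.9860·13.00 + 0.1430·90.00) / 1.129 = 25.69/1.129 = 22.75 mg/L.
Travel time t = 22.6·1000 / 0.75 = 30130 s = 8.370 h.
After decay, C = 22.75 × e^(−kt) = 22.75 × 0.7807 = 17.76 mg/L.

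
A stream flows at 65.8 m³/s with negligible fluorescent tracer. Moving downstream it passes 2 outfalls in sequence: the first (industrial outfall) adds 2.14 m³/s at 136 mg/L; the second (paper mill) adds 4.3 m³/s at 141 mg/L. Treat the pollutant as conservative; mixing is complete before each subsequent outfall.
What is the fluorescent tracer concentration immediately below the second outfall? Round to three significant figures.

Outfall 1: combined Q = 67.94 m³/s; C = (65.80·0 + 2.140·136.0)/67.94 = 4.284 mg/L.
Outfall 2: combined Q = 72.24 m³/s; C = (67.94·4.284 + 4.300·141.0)/72.24 = 12.42 mg/L.

12.4 mg/L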